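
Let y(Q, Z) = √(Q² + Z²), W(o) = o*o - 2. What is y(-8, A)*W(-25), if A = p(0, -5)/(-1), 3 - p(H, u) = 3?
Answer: 4984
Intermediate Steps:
p(H, u) = 0 (p(H, u) = 3 - 1*3 = 3 - 3 = 0)
A = 0 (A = 0/(-1) = 0*(-1) = 0)
W(o) = -2 + o² (W(o) = o² - 2 = -2 + o²)
y(-8, A)*W(-25) = √((-8)² + 0²)*(-2 + (-25)²) = √(64 + 0)*(-2 + 625) = √64*623 = 8*623 = 4984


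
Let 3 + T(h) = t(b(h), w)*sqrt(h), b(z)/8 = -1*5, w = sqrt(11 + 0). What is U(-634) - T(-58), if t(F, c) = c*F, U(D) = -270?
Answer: -267 + 40*I*sqrt(638) ≈ -267.0 + 1010.3*I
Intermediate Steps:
w = sqrt(11) ≈ 3.3166
b(z) = -40 (b(z) = 8*(-1*5) = 8*(-5) = -40)
t(F, c) = F*c
T(h) = -3 - 40*sqrt(11)*sqrt(h) (T(h) = -3 + (-40*sqrt(11))*sqrt(h) = -3 - 40*sqrt(11)*sqrt(h))
U(-634) - T(-58) = -270 - (-3 - 40*sqrt(11)*sqrt(-58)) = -270 - (-3 - 40*sqrt(11)*I*sqrt(58)) = -270 - (-3 - 40*I*sqrt(638)) = -270 + (3 + 40*I*sqrt(638)) = -267 + 40*I*sqrt(638)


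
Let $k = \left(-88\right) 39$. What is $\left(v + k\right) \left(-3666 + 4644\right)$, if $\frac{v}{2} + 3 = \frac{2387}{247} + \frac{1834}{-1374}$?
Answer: $- \frac{189263877692}{56563} \approx -3.3461 \cdot 10^{6}$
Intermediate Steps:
$k = -3432$
$v = \frac{1808606}{169689}$ ($v = -6 + 2 \left(\frac{2387}{247} + \frac{1834}{-1374}\right) = -6 + 2 \left(2387 \cdot \frac{1}{247} + 1834 \left(- \frac{1}{1374}\right)\right) = -6 + 2 \left(\frac{2387}{247} - \frac{917}{687}\right) = -6 + 2 \cdot \frac{1413370}{169689} = -6 + \frac{2826740}{169689} = \frac{1808606}{169689} \approx 10.658$)
$\left(v + k\right) \left(-3666 + 4644\right) = \left(\frac{1808606}{169689} - 3432\right) \left(-3666 + 4644\right) = \left(- \frac{580564042}{169689}\right) 978 = - \frac{189263877692}{56563}$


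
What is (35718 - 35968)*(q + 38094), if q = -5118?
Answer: -8244000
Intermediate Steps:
(35718 - 35968)*(q + 38094) = (35718 - 35968)*(-5118 + 38094) = -250*32976 = -8244000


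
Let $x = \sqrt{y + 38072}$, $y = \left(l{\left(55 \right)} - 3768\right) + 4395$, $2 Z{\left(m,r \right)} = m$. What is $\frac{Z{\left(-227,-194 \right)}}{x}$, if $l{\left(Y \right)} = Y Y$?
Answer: $- \frac{227 \sqrt{1159}}{13908} \approx -0.55565$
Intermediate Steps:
$Z{\left(m,r \right)} = \frac{m}{2}$
$l{\left(Y \right)} = Y^{2}$
$y = 3652$ ($y = \left(55^{2} - 3768\right) + 4395 = \left(3025 - 3768\right) + 4395 = -743 + 4395 = 3652$)
$x = 6 \sqrt{1159}$ ($x = \sqrt{3652 + 38072} = \sqrt{41724} = 6 \sqrt{1159} \approx 204.26$)
$\frac{Z{\left(-227,-194 \right)}}{x} = \frac{\frac{1}{2} \left(-227\right)}{6 \sqrt{1159}} = - \frac{227 \frac{\sqrt{1159}}{6954}}{2} = - \frac{227 \sqrt{1159}}{13908}$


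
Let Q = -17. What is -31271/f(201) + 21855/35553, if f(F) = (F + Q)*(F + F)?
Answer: 168264259/876594768 ≈ 0.19195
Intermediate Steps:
f(F) = 2*F*(-17 + F) (f(F) = (F - 17)*(F + F) = (-17 + F)*(2*F) = 2*F*(-17 + F))
-31271/f(201) + 21855/35553 = -31271*1/(402*(-17 + 201)) + 21855/35553 = -31271/(2*201*184) + 21855*(1/35553) = -31271/73968 + 7285/11851 = 168264259/876594768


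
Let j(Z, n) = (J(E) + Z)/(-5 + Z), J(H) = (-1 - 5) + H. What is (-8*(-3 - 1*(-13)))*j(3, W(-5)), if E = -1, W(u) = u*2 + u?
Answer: -160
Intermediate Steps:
W(u) = 3*u (W(u) = 2*u + u = 3*u)
J(H) = -6 + H
j(Z, n) = (-7 + Z)/(-5 + Z) (j(Z, n) = ((-6 - 1) + Z)/(-5 + Z) = (-7 + Z)/(-5 + Z))
(-8*(-3 - 1*(-13)))*j(3, W(-5)) = (-8*(-3 - 1*(-13)))*((-7 + 3)/(-5 + 3)) = (-8*(-3 + 13))*(-4/(-2)) = (-8*10)*(-½*(-4)) = -80*2 = -160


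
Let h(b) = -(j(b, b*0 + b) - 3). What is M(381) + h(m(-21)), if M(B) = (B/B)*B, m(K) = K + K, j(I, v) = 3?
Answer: 381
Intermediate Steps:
m(K) = 2*K
h(b) = 0 (h(b) = -(3 - 3) = -1*0 = 0)
M(B) = B (M(B) = 1*B = B)
M(381) + h(m(-21)) = 381 + 0 = 381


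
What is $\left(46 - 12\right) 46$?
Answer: $1564$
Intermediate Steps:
$\left(46 - 12\right) 46 = 34 \cdot 46 = 1564$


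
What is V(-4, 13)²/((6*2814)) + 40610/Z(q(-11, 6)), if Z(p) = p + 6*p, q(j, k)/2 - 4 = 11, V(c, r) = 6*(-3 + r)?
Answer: 272387/1407 ≈ 193.59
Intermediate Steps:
V(c, r) = -18 + 6*r
q(j, k) = 30 (q(j, k) = 8 + 2*11 = 8 + 22 = 30)
Z(p) = 7*p
V(-4, 13)²/((6*2814)) + 40610/Z(q(-11, 6)) = (-18 + 6*13)²/((6*2814)) + 40610/((7*30)) = (-18 + 78)²/16884 + 40610/210 = 60²*(1/16884) + 40610*(1/210) = 3600*(1/16884) + 4061/21 = 100/469 + 4061/21 = 272387/1407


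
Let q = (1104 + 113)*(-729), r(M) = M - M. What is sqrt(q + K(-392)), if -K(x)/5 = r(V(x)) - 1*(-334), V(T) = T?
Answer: I*sqrt(888863) ≈ 942.79*I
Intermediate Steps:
r(M) = 0
q = -887193 (q = 1217*(-729) = -887193)
K(x) = -1670 (K(x) = -5*(0 - 1*(-334)) = -5*(0 + 334) = -5*334 = -1670)
sqrt(q + K(-392)) = sqrt(-887193 - 1670) = sqrt(-888863) = I*sqrt(888863)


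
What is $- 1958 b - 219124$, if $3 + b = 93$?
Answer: $-395344$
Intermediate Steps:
$b = 90$ ($b = -3 + 93 = 90$)
$- 1958 b - 219124 = \left(-1958\right) 90 - 219124 = -176220 - 219124 = -395344$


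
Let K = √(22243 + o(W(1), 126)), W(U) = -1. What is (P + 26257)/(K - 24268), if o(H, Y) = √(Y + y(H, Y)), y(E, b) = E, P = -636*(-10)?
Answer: -32617/(24268 - √(22243 + 5*√5)) ≈ -1.3523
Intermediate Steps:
P = 6360
o(H, Y) = √(H + Y) (o(H, Y) = √(Y + H) = √(H + Y))
K = √(22243 + 5*√5) (K = √(22243 + √(-1 + 126)) = √(22243 + √125) = √(22243 + 5*√5) ≈ 149.18)
(P + 26257)/(K - 24268) = (6360 + 26257)/(√(22243 + 5*√5) - 24268) = 32617/(-24268 + √(22243 + 5*√5))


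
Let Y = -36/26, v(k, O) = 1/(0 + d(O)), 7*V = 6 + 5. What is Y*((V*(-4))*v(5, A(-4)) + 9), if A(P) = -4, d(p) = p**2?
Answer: -2169/182 ≈ -11.918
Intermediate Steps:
V = 11/7 (V = (6 + 5)/7 = (1/7)*11 = 11/7 ≈ 1.5714)
v(k, O) = O**(-2) (v(k, O) = 1/(0 + O**2) = 1/(O**2) = O**(-2))
Y = -18/13 (Y = -36*1/26 = -18/13 ≈ -1.3846)
Y*((V*(-4))*v(5, A(-4)) + 9) = -18*(((11/7)*(-4))/(-4)**2 + 9)/13 = -18*(-44/7*1/16 + 9)/13 = -18*(-11/28 + 9)/13 = -18/13*241/28 = -2169/182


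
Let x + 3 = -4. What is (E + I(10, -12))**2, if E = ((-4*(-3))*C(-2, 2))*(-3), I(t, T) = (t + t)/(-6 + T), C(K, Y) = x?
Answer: 5098564/81 ≈ 62945.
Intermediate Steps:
x = -7 (x = -3 - 4 = -7)
C(K, Y) = -7
I(t, T) = 2*t/(-6 + T) (I(t, T) = (2*t)/(-6 + T) = 2*t/(-6 + T))
E = 252 (E = (-4*(-3)*(-7))*(-3) = (12*(-7))*(-3) = -84*(-3) = 252)
(E + I(10, -12))**2 = (252 + 2*10/(-6 - 12))**2 = (252 + 2*10/(-18))**2 = (252 + 2*10*(-1/18))**2 = (252 - 10/9)**2 = (2258/9)**2 = 5098564/81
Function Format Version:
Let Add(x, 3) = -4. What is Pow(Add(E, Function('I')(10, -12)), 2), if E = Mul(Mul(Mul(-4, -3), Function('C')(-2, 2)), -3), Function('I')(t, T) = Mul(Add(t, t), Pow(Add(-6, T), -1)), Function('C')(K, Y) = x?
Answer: Rational(5098564, 81) ≈ 62945.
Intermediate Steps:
x = -7 (x = Add(-3, -4) = -7)
Function('C')(K, Y) = -7
Function('I')(t, T) = Mul(2, t, Pow(Add(-6, T), -1)) (Function('I')(t, T) = Mul(Mul(2, t), Pow(Add(-6, T), -1)) = Mul(2, t, Pow(Add(-6, T), -1)))
E = 252 (E = Mul(Mul(Mul(-4, -3), -7), -3) = Mul(Mul(12, -7), -3) = Mul(-84, -3) = 252)
Pow(Add(E, Function('I')(10, -12)), 2) = Pow(Add(252, Mul(2, 10, Pow(Add(-6, -12), -1))), 2) = Pow(Add(252, Mul(2, 10, Pow(-18, -1))), 2) = Pow(Add(252, Mul(2, 10, Rational(-1, 18))), 2) = Pow(Add(252, Rational(-10, 9)), 2) = Pow(Rational(2258, 9), 2) = Rational(5098564, 81)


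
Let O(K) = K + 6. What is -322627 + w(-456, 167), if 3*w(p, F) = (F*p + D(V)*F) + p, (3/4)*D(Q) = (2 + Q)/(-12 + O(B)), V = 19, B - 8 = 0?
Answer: -1042151/3 ≈ -3.4738e+5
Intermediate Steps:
B = 8 (B = 8 + 0 = 8)
O(K) = 6 + K
D(Q) = 4/3 + 2*Q/3 (D(Q) = 4*((2 + Q)/(-12 + (6 + 8)))/3 = 4*((2 + Q)/(-12 + 14))/3 = 4*((2 + Q)/2)/3 = 4*((2 + Q)*(½))/3 = 4*(1 + Q/2)/3 = 4/3 + 2*Q/3)
w(p, F) = p/3 + 14*F/3 + F*p/3 (w(p, F) = ((F*p + (4/3 + (⅔)*19)*F) + p)/3 = ((F*p + (4/3 + 38/3)*F) + p)/3 = ((F*p + 14*F) + p)/3 = ((14*F + F*p) + p)/3 = (p + 14*F + F*p)/3 = p/3 + 14*F/3 + F*p/3)
-322627 + w(-456, 167) = -322627 + ((⅓)*(-456) + (14/3)*167 + (⅓)*167*(-456)) = -322627 + (-152 + 2338/3 - 25384) = -322627 - 74270/3 = -1042151/3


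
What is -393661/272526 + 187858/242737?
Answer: -4032718259/6013831242 ≈ -0.67057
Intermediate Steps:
-393661/272526 + 187858/242737 = -393661*1/272526 + 187858*(1/242737) = -393661/272526 + 17078/22067 = -4032718259/6013831242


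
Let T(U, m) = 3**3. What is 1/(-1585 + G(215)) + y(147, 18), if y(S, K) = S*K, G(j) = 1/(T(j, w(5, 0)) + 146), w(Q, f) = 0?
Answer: 725543611/274204 ≈ 2646.0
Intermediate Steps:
T(U, m) = 27
G(j) = 1/173 (G(j) = 1/(27 + 146) = 1/173)
y(S, K) = K*S
1/(-1585 + G(215)) + y(147, 18) = 1/(-1585 + 1/173) + 18*147 = 1/(-274204/173) + 2646 = -173/274204 + 2646 = 725543611/274204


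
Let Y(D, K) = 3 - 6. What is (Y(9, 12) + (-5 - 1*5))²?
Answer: 169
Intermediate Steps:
Y(D, K) = -3
(Y(9, 12) + (-5 - 1*5))² = (-3 + (-5 - 1*5))² = (-3 + (-5 - 5))² = (-3 - 10)² = (-13)² = 169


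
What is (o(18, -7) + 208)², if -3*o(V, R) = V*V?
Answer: 10000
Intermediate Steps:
o(V, R) = -V²/3 (o(V, R) = -V*V/3 = -V²/3)
(o(18, -7) + 208)² = (-⅓*18² + 208)² = (-⅓*324 + 208)² = (-108 + 208)² = 100² = 10000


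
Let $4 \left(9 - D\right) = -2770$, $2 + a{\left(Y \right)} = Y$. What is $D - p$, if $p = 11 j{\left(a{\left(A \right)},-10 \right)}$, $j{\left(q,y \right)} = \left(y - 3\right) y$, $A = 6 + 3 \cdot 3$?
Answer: $- \frac{1457}{2} \approx -728.5$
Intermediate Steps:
$A = 15$ ($A = 6 + 9 = 15$)
$a{\left(Y \right)} = -2 + Y$
$j{\left(q,y \right)} = y \left(-3 + y\right)$ ($j{\left(q,y \right)} = \left(-3 + y\right) y = y \left(-3 + y\right)$)
$D = \frac{1403}{2}$ ($D = 9 - - \frac{1385}{2} = 9 + \frac{1385}{2} = \frac{1403}{2} \approx 701.5$)
$p = 1430$ ($p = 11 \left(- 10 \left(-3 - 10\right)\right) = 11 \left(\left(-10\right) \left(-13\right)\right) = 11 \cdot 130 = 1430$)
$D - p = \frac{1403}{2} - 1430 = - \frac{1457}{2}$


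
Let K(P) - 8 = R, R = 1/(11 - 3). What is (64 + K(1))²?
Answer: 332929/64 ≈ 5202.0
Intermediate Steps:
R = ⅛ (R = 1/8 = ⅛ ≈ 0.12500)
K(P) = 65/8 (K(P) = 8 + ⅛ = 65/8)
(64 + K(1))² = (64 + 65/8)² = (577/8)² = 332929/64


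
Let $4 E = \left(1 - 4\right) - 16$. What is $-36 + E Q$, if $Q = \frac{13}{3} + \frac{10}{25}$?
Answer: $- \frac{3509}{60} \approx -58.483$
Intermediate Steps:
$Q = \frac{71}{15}$ ($Q = 13 \cdot \frac{1}{3} + 10 \cdot \frac{1}{25} = \frac{13}{3} + \frac{2}{5} = \frac{71}{15} \approx 4.7333$)
$E = - \frac{19}{4}$ ($E = \frac{\left(1 - 4\right) - 16}{4} = \frac{-3 - 16}{4} = \frac{1}{4} \left(-19\right) = - \frac{19}{4} \approx -4.75$)
$-36 + E Q = -36 - \frac{1349}{60} = - \frac{3509}{60}$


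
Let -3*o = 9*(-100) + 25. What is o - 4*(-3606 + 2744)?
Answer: 11219/3 ≈ 3739.7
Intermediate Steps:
o = 875/3 (o = -(9*(-100) + 25)/3 = -(-900 + 25)/3 = -1/3*(-875) = 875/3 ≈ 291.67)
o - 4*(-3606 + 2744) = 875/3 - 4*(-3606 + 2744) = 875/3 - 4*(-862) = 875/3 + 3448 = 11219/3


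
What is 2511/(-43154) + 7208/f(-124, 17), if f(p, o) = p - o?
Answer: -311408083/6084714 ≈ -51.179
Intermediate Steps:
2511/(-43154) + 7208/f(-124, 17) = 2511/(-43154) + 7208/(-124 - 1*17) = 2511*(-1/43154) + 7208/(-124 - 17) = -2511/43154 + 7208/(-141) = -2511/43154 + 7208*(-1/141) = -2511/43154 - 7208/141 = -311408083/6084714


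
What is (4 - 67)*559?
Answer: -35217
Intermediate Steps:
(4 - 67)*559 = -63*559 = -35217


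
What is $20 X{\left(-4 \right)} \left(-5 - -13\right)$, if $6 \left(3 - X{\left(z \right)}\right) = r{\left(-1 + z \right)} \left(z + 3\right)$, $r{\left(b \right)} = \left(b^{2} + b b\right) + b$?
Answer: $1680$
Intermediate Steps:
$r{\left(b \right)} = b + 2 b^{2}$ ($r{\left(b \right)} = \left(b^{2} + b^{2}\right) + b = 2 b^{2} + b = b + 2 b^{2}$)
$X{\left(z \right)} = 3 - \frac{\left(-1 + z\right) \left(-1 + 2 z\right) \left(3 + z\right)}{6}$ ($X{\left(z \right)} = 3 - \frac{\left(-1 + z\right) \left(1 + 2 \left(-1 + z\right)\right) \left(z + 3\right)}{6} = 3 - \frac{\left(-1 + z\right) \left(1 + \left(-2 + 2 z\right)\right) \left(3 + z\right)}{6} = 3 - \frac{\left(-1 + z\right) \left(-1 + 2 z\right) \left(3 + z\right)}{6}$)
$20 X{\left(-4 \right)} \left(-5 - -13\right) = 20 \left(\frac{5}{2} - \frac{\left(-4\right)^{2}}{2} - \frac{\left(-4\right)^{3}}{3} + \frac{4}{3} \left(-4\right)\right) \left(-5 - -13\right) = 20 \left(\frac{5}{2} - 8 - - \frac{64}{3} - \frac{16}{3}\right) \left(-5 + 13\right) = 20 \left(\frac{5}{2} - 8 + \frac{64}{3} - \frac{16}{3}\right) 8 = 20 \cdot \frac{21}{2} \cdot 8 = 210 \cdot 8 = 1680$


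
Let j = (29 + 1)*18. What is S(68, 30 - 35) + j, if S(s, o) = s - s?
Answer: 540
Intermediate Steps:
S(s, o) = 0
j = 540 (j = 30*18 = 540)
S(68, 30 - 35) + j = 0 + 540 = 540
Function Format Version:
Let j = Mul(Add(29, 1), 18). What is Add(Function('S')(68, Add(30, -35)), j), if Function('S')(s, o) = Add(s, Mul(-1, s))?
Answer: 540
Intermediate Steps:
Function('S')(s, o) = 0
j = 540 (j = Mul(30, 18) = 540)
Add(Function('S')(68, Add(30, -35)), j) = Add(0, 540) = 540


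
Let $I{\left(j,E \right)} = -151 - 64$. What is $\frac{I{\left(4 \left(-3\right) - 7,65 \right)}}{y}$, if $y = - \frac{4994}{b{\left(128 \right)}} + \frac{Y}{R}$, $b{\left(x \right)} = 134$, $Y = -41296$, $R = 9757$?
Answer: $\frac{140549585}{27130061} \approx 5.1806$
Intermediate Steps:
$I{\left(j,E \right)} = -215$
$y = - \frac{27130061}{653719}$ ($y = - \frac{4994}{134} - \frac{41296}{9757} = \left(-4994\right) \frac{1}{134} - \frac{41296}{9757} = - \frac{2497}{67} - \frac{41296}{9757} = - \frac{27130061}{653719} \approx -41.501$)
$\frac{I{\left(4 \left(-3\right) - 7,65 \right)}}{y} = - \frac{215}{- \frac{27130061}{653719}} = \left(-215\right) \left(- \frac{653719}{27130061}\right) = \frac{140549585}{27130061}$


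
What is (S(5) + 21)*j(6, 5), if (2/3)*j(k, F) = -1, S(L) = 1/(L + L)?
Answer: -633/20 ≈ -31.650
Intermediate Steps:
S(L) = 1/(2*L)
j(k, F) = -3/2 (j(k, F) = (3/2)*(-1) = -3/2)
(S(5) + 21)*j(6, 5) = ((½)/5 + 21)*(-3/2) = ((½)*(⅕) + 21)*(-3/2) = (⅒ + 21)*(-3/2) = (211/10)*(-3/2) = -633/20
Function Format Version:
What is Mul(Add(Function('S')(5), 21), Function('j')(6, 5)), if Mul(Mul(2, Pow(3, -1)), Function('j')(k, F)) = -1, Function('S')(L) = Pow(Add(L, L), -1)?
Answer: Rational(-633, 20) ≈ -31.650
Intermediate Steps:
Function('S')(L) = Mul(Rational(1, 2), Pow(L, -1)) (Function('S')(L) = Pow(Mul(2, L), -1) = Mul(Rational(1, 2), Pow(L, -1)))
Function('j')(k, F) = Rational(-3, 2) (Function('j')(k, F) = Mul(Rational(3, 2), -1) = Rational(-3, 2))
Mul(Add(Function('S')(5), 21), Function('j')(6, 5)) = Mul(Add(Mul(Rational(1, 2), Pow(5, -1)), 21), Rational(-3, 2)) = Mul(Add(Mul(Rational(1, 2), Rational(1, 5)), 21), Rational(-3, 2)) = Mul(Add(Rational(1, 10), 21), Rational(-3, 2)) = Mul(Rational(211, 10), Rational(-3, 2)) = Rational(-633, 20)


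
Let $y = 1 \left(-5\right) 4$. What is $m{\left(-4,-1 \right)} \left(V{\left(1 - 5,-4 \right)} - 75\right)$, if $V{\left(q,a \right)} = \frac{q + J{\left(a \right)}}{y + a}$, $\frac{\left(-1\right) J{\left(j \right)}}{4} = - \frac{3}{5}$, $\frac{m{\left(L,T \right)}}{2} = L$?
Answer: $\frac{8992}{15} \approx 599.47$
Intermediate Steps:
$m{\left(L,T \right)} = 2 L$
$J{\left(j \right)} = \frac{12}{5}$ ($J{\left(j \right)} = - 4 \left(- \frac{3}{5}\right) = - 4 \left(\left(-3\right) \frac{1}{5}\right) = \left(-4\right) \left(- \frac{3}{5}\right) = \frac{12}{5}$)
$y = -20$ ($y = \left(-5\right) 4 = -20$)
$V{\left(q,a \right)} = \frac{\frac{12}{5} + q}{-20 + a}$ ($V{\left(q,a \right)} = \frac{q + \frac{12}{5}}{-20 + a} = \frac{\frac{12}{5} + q}{-20 + a}$)
$m{\left(-4,-1 \right)} \left(V{\left(1 - 5,-4 \right)} - 75\right) = 2 \left(-4\right) \left(\frac{\frac{12}{5} + \left(1 - 5\right)}{-20 - 4} - 75\right) = - 8 \left(\frac{\frac{12}{5} + \left(1 - 5\right)}{-24} - 75\right) = - 8 \left(- \frac{\frac{12}{5} - 4}{24} - 75\right) = - 8 \left(\left(- \frac{1}{24}\right) \left(- \frac{8}{5}\right) - 75\right) = - 8 \left(\frac{1}{15} - 75\right) = \left(-8\right) \left(- \frac{1124}{15}\right) = \frac{8992}{15}$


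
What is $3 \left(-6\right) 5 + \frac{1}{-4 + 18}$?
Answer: $- \frac{1259}{14} \approx -89.929$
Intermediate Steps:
$3 \left(-6\right) 5 + \frac{1}{-4 + 18} = \left(-18\right) 5 + \frac{1}{14} = -90 + \frac{1}{14} = - \frac{1259}{14}$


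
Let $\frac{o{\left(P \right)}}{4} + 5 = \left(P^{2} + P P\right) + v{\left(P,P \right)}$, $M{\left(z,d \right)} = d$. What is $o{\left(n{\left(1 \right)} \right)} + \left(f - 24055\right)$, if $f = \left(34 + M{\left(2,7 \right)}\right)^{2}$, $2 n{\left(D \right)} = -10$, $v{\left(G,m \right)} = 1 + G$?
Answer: $-22210$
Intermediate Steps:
$n{\left(D \right)} = -5$ ($n{\left(D \right)} = \frac{1}{2} \left(-10\right) = -5$)
$f = 1681$ ($f = \left(34 + 7\right)^{2} = 41^{2} = 1681$)
$o{\left(P \right)} = -16 + 4 P + 8 P^{2}$ ($o{\left(P \right)} = -20 + 4 \left(\left(P^{2} + P P\right) + \left(1 + P\right)\right) = -20 + 4 \left(\left(P^{2} + P^{2}\right) + \left(1 + P\right)\right) = -20 + 4 \left(2 P^{2} + \left(1 + P\right)\right) = -20 + 4 \left(1 + P + 2 P^{2}\right) = -20 + \left(4 + 4 P + 8 P^{2}\right) = -16 + 4 P + 8 P^{2}$)
$o{\left(n{\left(1 \right)} \right)} + \left(f - 24055\right) = \left(-16 + 4 \left(-5\right) + 8 \left(-5\right)^{2}\right) + \left(1681 - 24055\right) = \left(-16 - 20 + 8 \cdot 25\right) + \left(1681 - 24055\right) = \left(-16 - 20 + 200\right) - 22374 = 164 - 22374 = -22210$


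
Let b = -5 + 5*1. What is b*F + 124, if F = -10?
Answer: 124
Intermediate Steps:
b = 0 (b = -5 + 5 = 0)
b*F + 124 = 0*(-10) + 124 = 0 + 124 = 124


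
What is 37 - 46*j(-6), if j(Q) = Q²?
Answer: -1619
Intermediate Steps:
37 - 46*j(-6) = 37 - 46*(-6)² = 37 - 46*36 = 37 - 1656 = -1619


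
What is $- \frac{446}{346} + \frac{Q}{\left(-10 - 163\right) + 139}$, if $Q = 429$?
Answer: $- \frac{81799}{5882} \approx -13.907$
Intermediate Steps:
$- \frac{446}{346} + \frac{Q}{\left(-10 - 163\right) + 139} = - \frac{446}{346} + \frac{429}{\left(-10 - 163\right) + 139} = \left(-446\right) \frac{1}{346} + \frac{429}{-173 + 139} = - \frac{223}{173} + \frac{429}{-34} = - \frac{223}{173} + 429 \left(- \frac{1}{34}\right) = - \frac{223}{173} - \frac{429}{34} = - \frac{81799}{5882}$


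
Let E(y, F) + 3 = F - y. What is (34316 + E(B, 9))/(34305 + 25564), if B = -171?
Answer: 34493/59869 ≈ 0.57614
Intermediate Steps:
E(y, F) = -3 + F - y (E(y, F) = -3 + (F - y) = -3 + F - y)
(34316 + E(B, 9))/(34305 + 25564) = (34316 + (-3 + 9 - 1*(-171)))/(34305 + 25564) = (34316 + (-3 + 9 + 171))/59869 = (34316 + 177)*(1/59869) = 34493*(1/59869) = 34493/59869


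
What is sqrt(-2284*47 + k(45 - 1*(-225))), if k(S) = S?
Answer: I*sqrt(107078) ≈ 327.23*I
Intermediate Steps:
sqrt(-2284*47 + k(45 - 1*(-225))) = sqrt(-2284*47 + (45 - 1*(-225))) = sqrt(-107348 + (45 + 225)) = sqrt(-107348 + 270) = sqrt(-107078) = I*sqrt(107078)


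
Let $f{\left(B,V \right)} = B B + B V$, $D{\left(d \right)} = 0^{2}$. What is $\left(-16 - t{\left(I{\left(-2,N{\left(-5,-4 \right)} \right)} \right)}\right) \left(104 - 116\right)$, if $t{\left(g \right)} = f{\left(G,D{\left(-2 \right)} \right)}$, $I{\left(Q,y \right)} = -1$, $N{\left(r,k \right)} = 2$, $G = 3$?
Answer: $300$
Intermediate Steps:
$D{\left(d \right)} = 0$
$f{\left(B,V \right)} = B^{2} + B V$
$t{\left(g \right)} = 9$ ($t{\left(g \right)} = 3 \left(3 + 0\right) = 3 \cdot 3 = 9$)
$\left(-16 - t{\left(I{\left(-2,N{\left(-5,-4 \right)} \right)} \right)}\right) \left(104 - 116\right) = \left(-16 - 9\right) \left(104 - 116\right) = \left(-16 - 9\right) \left(-12\right) = \left(-25\right) \left(-12\right) = 300$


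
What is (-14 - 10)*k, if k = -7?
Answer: 168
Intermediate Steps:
(-14 - 10)*k = (-14 - 10)*(-7) = -24*(-7) = 168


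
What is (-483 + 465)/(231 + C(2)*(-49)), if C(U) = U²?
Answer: -18/35 ≈ -0.51429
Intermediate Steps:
(-483 + 465)/(231 + C(2)*(-49)) = (-483 + 465)/(231 + 2²*(-49)) = -18/(231 + 4*(-49)) = -18/(231 - 196) = -18/35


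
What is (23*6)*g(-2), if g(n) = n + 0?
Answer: -276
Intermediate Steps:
g(n) = n
(23*6)*g(-2) = (23*6)*(-2) = 138*(-2) = -276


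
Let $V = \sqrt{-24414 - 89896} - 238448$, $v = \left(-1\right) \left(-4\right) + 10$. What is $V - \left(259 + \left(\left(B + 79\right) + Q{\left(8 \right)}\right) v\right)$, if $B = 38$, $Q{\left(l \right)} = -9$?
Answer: $-240219 + i \sqrt{114310} \approx -2.4022 \cdot 10^{5} + 338.1 i$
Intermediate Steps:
$v = 14$ ($v = 4 + 10 = 14$)
$V = -238448 + i \sqrt{114310}$ ($V = \sqrt{-114310} - 238448 = i \sqrt{114310} - 238448 = -238448 + i \sqrt{114310} \approx -2.3845 \cdot 10^{5} + 338.1 i$)
$V - \left(259 + \left(\left(B + 79\right) + Q{\left(8 \right)}\right) v\right) = \left(-238448 + i \sqrt{114310}\right) - \left(259 + \left(\left(38 + 79\right) - 9\right) 14\right) = \left(-238448 + i \sqrt{114310}\right) - \left(259 + \left(117 - 9\right) 14\right) = \left(-238448 + i \sqrt{114310}\right) - \left(259 + 108 \cdot 14\right) = \left(-238448 + i \sqrt{114310}\right) - \left(259 + 1512\right) = \left(-238448 + i \sqrt{114310}\right) - 1771 = -240219 + i \sqrt{114310}$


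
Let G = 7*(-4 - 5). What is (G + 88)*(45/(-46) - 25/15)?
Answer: -9125/138 ≈ -66.123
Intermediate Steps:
G = -63 (G = 7*(-9) = -63)
(G + 88)*(45/(-46) - 25/15) = (-63 + 88)*(45/(-46) - 25/15) = 25*(45*(-1/46) - 25*1/15) = 25*(-45/46 - 5/3) = 25*(-365/138) = -9125/138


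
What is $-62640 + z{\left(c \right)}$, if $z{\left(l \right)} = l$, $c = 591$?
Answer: $-62049$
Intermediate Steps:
$-62640 + z{\left(c \right)} = -62640 + 591 = -62049$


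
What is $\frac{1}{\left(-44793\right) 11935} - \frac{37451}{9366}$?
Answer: $- \frac{953403402551}{238433586930} \approx -3.9986$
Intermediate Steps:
$\frac{1}{\left(-44793\right) 11935} - \frac{37451}{9366} = \left(- \frac{1}{44793}\right) \frac{1}{11935} - \frac{37451}{9366} = - \frac{1}{534604455} - \frac{37451}{9366} = - \frac{953403402551}{238433586930}$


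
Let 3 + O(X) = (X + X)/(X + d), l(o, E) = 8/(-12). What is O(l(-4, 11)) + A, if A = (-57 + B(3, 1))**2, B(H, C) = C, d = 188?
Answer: 880371/281 ≈ 3133.0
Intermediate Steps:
l(o, E) = -2/3 (l(o, E) = 8*(-1/12) = -2/3)
O(X) = -3 + 2*X/(188 + X) (O(X) = -3 + (X + X)/(X + 188) = -3 + (2*X)/(188 + X) = -3 + 2*X/(188 + X))
A = 3136 (A = (-57 + 1)**2 = (-56)**2 = 3136)
O(l(-4, 11)) + A = (-564 - 1*(-2/3))/(188 - 2/3) + 3136 = (-564 + 2/3)/(562/3) + 3136 = (3/562)*(-1690/3) + 3136 = -845/281 + 3136 = 880371/281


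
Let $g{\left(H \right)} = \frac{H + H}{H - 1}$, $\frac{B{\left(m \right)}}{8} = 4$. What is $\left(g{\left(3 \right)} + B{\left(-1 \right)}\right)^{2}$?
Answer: $1225$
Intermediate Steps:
$B{\left(m \right)} = 32$ ($B{\left(m \right)} = 8 \cdot 4 = 32$)
$g{\left(H \right)} = \frac{2 H}{-1 + H}$
$\left(g{\left(3 \right)} + B{\left(-1 \right)}\right)^{2} = \left(2 \cdot 3 \frac{1}{-1 + 3} + 32\right)^{2} = \left(2 \cdot 3 \cdot \frac{1}{2} + 32\right)^{2} = \left(3 + 32\right)^{2} = 35^{2} = 1225$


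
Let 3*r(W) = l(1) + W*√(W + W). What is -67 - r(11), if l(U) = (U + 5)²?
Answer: -79 - 11*√22/3 ≈ -96.198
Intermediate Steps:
l(U) = (5 + U)²
r(W) = 12 + √2*W^(3/2)/3 (r(W) = ((5 + 1)² + W*√(W + W))/3 = (6² + W*√(2*W))/3 = (36 + W*(√2*√W))/3 = (36 + √2*W^(3/2))/3 = 12 + √2*W^(3/2)/3)
-67 - r(11) = -67 - (12 + √2*11^(3/2)/3) = -67 - (12 + √2*(11*√11)/3) = -67 - (12 + 11*√22/3) = -67 + (-12 - 11*√22/3) = -79 - 11*√22/3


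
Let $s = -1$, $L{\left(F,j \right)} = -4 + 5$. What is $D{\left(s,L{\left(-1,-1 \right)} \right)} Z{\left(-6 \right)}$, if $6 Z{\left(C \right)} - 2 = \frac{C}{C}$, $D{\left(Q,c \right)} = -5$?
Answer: $- \frac{5}{2} \approx -2.5$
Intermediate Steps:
$L{\left(F,j \right)} = 1$
$Z{\left(C \right)} = \frac{1}{2}$ ($Z{\left(C \right)} = \frac{1}{3} + \frac{C \frac{1}{C}}{6} = \frac{1}{3} + \frac{1}{6} \cdot 1 = \frac{1}{3} + \frac{1}{6} = \frac{1}{2}$)
$D{\left(s,L{\left(-1,-1 \right)} \right)} Z{\left(-6 \right)} = \left(-5\right) \frac{1}{2} = - \frac{5}{2}$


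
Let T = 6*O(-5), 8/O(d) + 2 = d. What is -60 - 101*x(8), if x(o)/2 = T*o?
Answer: 77148/7 ≈ 11021.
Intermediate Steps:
O(d) = 8/(-2 + d)
T = -48/7 (T = 6*(8/(-2 - 5)) = 6*(8/(-7)) = 6*(8*(-⅐)) = 6*(-8/7) = -48/7 ≈ -6.8571)
x(o) = -96*o/7 (x(o) = 2*(-48*o/7) = -96*o/7)
-60 - 101*x(8) = -60 - (-9696)*8/7 = -60 - 101*(-768/7) = -60 + 77568/7 = 77148/7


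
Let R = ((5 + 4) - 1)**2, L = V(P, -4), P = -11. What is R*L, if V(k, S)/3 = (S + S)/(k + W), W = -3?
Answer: 768/7 ≈ 109.71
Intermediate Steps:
V(k, S) = 6*S/(-3 + k) (V(k, S) = 3*((S + S)/(k - 3)) = 3*((2*S)/(-3 + k)) = 3*(2*S/(-3 + k)) = 6*S/(-3 + k))
L = 12/7 (L = 6*(-4)/(-3 - 11) = 6*(-4)/(-14) = 6*(-4)*(-1/14) = 12/7 ≈ 1.7143)
R = 64 (R = (9 - 1)**2 = 8**2 = 64)
R*L = 64*(12/7) = 768/7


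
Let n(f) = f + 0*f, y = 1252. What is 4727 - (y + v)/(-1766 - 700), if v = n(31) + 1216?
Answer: 3886427/822 ≈ 4728.0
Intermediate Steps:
n(f) = f (n(f) = f + 0 = f)
v = 1247 (v = 31 + 1216 = 1247)
4727 - (y + v)/(-1766 - 700) = 4727 - (1252 + 1247)/(-1766 - 700) = 4727 - 2499/(-2466) = 4727 - 2499*(-1)/2466 = 4727 - 1*(-833/822) = 4727 + 833/822 = 3886427/822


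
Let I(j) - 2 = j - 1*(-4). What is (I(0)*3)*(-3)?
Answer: -54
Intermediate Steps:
I(j) = 6 + j (I(j) = 2 + (j - 1*(-4)) = 2 + (j + 4) = 2 + (4 + j) = 6 + j)
(I(0)*3)*(-3) = ((6 + 0)*3)*(-3) = (6*3)*(-3) = 18*(-3) = -54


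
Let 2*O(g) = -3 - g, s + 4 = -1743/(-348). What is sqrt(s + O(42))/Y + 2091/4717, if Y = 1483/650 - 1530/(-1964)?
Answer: 2091/4717 + 478725*I*sqrt(8033)/28326562 ≈ 0.44329 + 1.5147*I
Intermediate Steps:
s = 117/116 (s = -4 - 1743/(-348) = -4 - 1743*(-1/348) = -4 + 581/116 = 117/116 ≈ 1.0086)
O(g) = -3/2 - g/2 (O(g) = (-3 - g)/2 = -3/2 - g/2)
Y = 488389/159575 (Y = 1483*(1/650) - 1530*(-1/1964) = 1483/650 + 765/982 = 488389/159575 ≈ 3.0606)
sqrt(s + O(42))/Y + 2091/4717 = sqrt(117/116 + (-3/2 - 1/2*42))/(488389/159575) + 2091/4717 = sqrt(117/116 + (-3/2 - 21))*(159575/488389) + 2091*(1/4717) = sqrt(117/116 - 45/2)*(159575/488389) + 2091/4717 = sqrt(-2493/116)*(159575/488389) + 2091/4717 = (3*I*sqrt(8033)/58)*(159575/488389) + 2091/4717 = 478725*I*sqrt(8033)/28326562 + 2091/4717 = 2091/4717 + 478725*I*sqrt(8033)/28326562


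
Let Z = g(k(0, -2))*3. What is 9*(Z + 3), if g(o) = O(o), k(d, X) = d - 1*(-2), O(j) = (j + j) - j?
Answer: 81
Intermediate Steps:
O(j) = j (O(j) = 2*j - j = j)
k(d, X) = 2 + d (k(d, X) = d + 2 = 2 + d)
g(o) = o
Z = 6 (Z = (2 + 0)*3 = 2*3 = 6)
9*(Z + 3) = 9*(6 + 3) = 9*9 = 81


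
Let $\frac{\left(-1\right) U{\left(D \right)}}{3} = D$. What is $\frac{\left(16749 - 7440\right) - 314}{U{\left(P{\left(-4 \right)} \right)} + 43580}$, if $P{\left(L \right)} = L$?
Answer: $\frac{8995}{43592} \approx 0.20635$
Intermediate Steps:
$U{\left(D \right)} = - 3 D$
$\frac{\left(16749 - 7440\right) - 314}{U{\left(P{\left(-4 \right)} \right)} + 43580} = \frac{\left(16749 - 7440\right) - 314}{\left(-3\right) \left(-4\right) + 43580} = \frac{\left(16749 - 7440\right) - 314}{12 + 43580} = \frac{9309 - 314}{43592} = 8995 \cdot \frac{1}{43592} = \frac{8995}{43592}$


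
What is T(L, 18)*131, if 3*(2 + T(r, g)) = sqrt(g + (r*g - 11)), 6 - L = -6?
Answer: -262 + 131*sqrt(223)/3 ≈ 390.08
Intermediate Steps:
L = 12 (L = 6 - 1*(-6) = 6 + 6 = 12)
T(r, g) = -2 + sqrt(-11 + g + g*r)/3 (T(r, g) = -2 + sqrt(g + (r*g - 11))/3 = -2 + sqrt(g + (g*r - 11))/3 = -2 + sqrt(g + (-11 + g*r))/3 = -2 + sqrt(-11 + g + g*r)/3)
T(L, 18)*131 = (-2 + sqrt(-11 + 18 + 18*12)/3)*131 = (-2 + sqrt(-11 + 18 + 216)/3)*131 = (-2 + sqrt(223)/3)*131 = -262 + 131*sqrt(223)/3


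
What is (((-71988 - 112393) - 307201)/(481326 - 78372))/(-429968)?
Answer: 35113/12375523248 ≈ 2.8373e-6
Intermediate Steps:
(((-71988 - 112393) - 307201)/(481326 - 78372))/(-429968) = ((-184381 - 307201)/402954)*(-1/429968) = -491582*1/402954*(-1/429968) = -245791/201477*(-1/429968) = 35113/12375523248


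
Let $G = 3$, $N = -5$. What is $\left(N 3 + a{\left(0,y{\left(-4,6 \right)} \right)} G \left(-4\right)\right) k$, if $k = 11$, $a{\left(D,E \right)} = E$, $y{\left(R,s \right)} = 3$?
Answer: $-561$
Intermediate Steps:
$\left(N 3 + a{\left(0,y{\left(-4,6 \right)} \right)} G \left(-4\right)\right) k = \left(\left(-5\right) 3 + 3 \cdot 3 \left(-4\right)\right) 11 = \left(-15 + 9 \left(-4\right)\right) 11 = \left(-15 - 36\right) 11 = \left(-51\right) 11 = -561$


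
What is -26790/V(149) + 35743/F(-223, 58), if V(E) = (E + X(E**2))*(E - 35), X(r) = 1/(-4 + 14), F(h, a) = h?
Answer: -53816863/332493 ≈ -161.86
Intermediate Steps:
X(r) = 1/10
V(E) = (-35 + E)*(1/10 + E) (V(E) = (E + 1/10)*(E - 35) = (1/10 + E)*(-35 + E) = (-35 + E)*(1/10 + E))
-26790/V(149) + 35743/F(-223, 58) = -26790/(-7/2 + 149**2 - 349/10*149) + 35743/(-223) = -26790/(-7/2 + 22201 - 52001/10) + 35743*(-1/223) = -26790/84987/5 - 35743/223 = -26790*5/84987 - 35743/223 = -2350/1491 - 35743/223 = -53816863/332493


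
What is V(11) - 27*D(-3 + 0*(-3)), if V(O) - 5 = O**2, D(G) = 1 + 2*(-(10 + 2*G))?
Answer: 315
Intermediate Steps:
D(G) = -19 - 4*G (D(G) = 1 + 2*(-(10 + 2*G)) = 1 + 2*(-2*(5 + G)) = 1 + 2*(-10 - 2*G) = 1 + (-20 - 4*G) = -19 - 4*G)
V(O) = 5 + O**2
V(11) - 27*D(-3 + 0*(-3)) = (5 + 11**2) - 27*(-19 - 4*(-3 + 0*(-3))) = (5 + 121) - 27*(-19 - 4*(-3 + 0)) = 126 - 27*(-19 - 4*(-3)) = 126 - 27*(-19 + 12) = 126 - 27*(-7) = 126 + 189 = 315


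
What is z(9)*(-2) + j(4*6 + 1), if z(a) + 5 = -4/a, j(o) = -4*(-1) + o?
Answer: 359/9 ≈ 39.889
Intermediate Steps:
j(o) = 4 + o
z(a) = -5 - 4/a
z(9)*(-2) + j(4*6 + 1) = (-5 - 4/9)*(-2) + (4 + (4*6 + 1)) = (-5 - 4*⅑)*(-2) + (4 + (24 + 1)) = (-5 - 4/9)*(-2) + (4 + 25) = -49/9*(-2) + 29 = 98/9 + 29 = 359/9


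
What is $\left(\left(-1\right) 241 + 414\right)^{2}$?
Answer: $29929$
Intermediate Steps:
$\left(\left(-1\right) 241 + 414\right)^{2} = \left(-241 + 414\right)^{2} = 173^{2} = 29929$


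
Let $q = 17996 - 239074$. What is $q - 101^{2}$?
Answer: $-231279$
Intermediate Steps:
$q = -221078$
$q - 101^{2} = -221078 - 101^{2} = -221078 - 10201 = -231279$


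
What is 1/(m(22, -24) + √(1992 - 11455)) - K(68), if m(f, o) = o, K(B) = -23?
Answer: 230873/10039 - I*√9463/10039 ≈ 22.998 - 0.00969*I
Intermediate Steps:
1/(m(22, -24) + √(1992 - 11455)) - K(68) = 1/(-24 + √(1992 - 11455)) - 1*(-23) = 1/(-24 + √(-9463)) + 23 = 1/(-24 + I*√9463) + 23 = 23 + 1/(-24 + I*√9463)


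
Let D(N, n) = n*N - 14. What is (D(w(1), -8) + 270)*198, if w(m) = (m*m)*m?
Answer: 49104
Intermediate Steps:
w(m) = m**3 (w(m) = m**2*m = m**3)
D(N, n) = -14 + N*n (D(N, n) = N*n - 14 = -14 + N*n)
(D(w(1), -8) + 270)*198 = ((-14 + 1**3*(-8)) + 270)*198 = ((-14 + 1*(-8)) + 270)*198 = ((-14 - 8) + 270)*198 = (-22 + 270)*198 = 248*198 = 49104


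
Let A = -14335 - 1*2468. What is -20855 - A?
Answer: -4052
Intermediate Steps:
A = -16803 (A = -14335 - 2468 = -16803)
-20855 - A = -20855 - 1*(-16803) = -20855 + 16803 = -4052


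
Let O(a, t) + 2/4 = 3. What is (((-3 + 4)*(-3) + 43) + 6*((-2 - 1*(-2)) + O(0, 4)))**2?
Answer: 3025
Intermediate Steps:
O(a, t) = 5/2 (O(a, t) = -1/2 + 3 = 5/2)
(((-3 + 4)*(-3) + 43) + 6*((-2 - 1*(-2)) + O(0, 4)))**2 = (((-3 + 4)*(-3) + 43) + 6*((-2 - 1*(-2)) + 5/2))**2 = ((1*(-3) + 43) + 6*((-2 + 2) + 5/2))**2 = ((-3 + 43) + 6*(0 + 5/2))**2 = (40 + 6*(5/2))**2 = (40 + 15)**2 = 55**2 = 3025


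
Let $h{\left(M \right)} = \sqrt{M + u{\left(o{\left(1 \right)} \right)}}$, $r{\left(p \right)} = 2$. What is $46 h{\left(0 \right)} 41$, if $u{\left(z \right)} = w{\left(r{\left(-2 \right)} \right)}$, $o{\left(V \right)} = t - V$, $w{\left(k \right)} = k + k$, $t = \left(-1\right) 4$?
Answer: $3772$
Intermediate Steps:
$t = -4$
$w{\left(k \right)} = 2 k$
$o{\left(V \right)} = -4 - V$
$u{\left(z \right)} = 4$ ($u{\left(z \right)} = 2 \cdot 2 = 4$)
$h{\left(M \right)} = \sqrt{4 + M}$ ($h{\left(M \right)} = \sqrt{M + 4} = \sqrt{4 + M}$)
$46 h{\left(0 \right)} 41 = 46 \sqrt{4 + 0} \cdot 41 = 46 \sqrt{4} \cdot 41 = 46 \cdot 2 \cdot 41 = 92 \cdot 41 = 3772$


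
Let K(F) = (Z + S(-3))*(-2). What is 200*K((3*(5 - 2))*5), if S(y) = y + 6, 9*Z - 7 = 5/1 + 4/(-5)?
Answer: -15280/9 ≈ -1697.8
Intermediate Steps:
Z = 56/45 (Z = 7/9 + (5/1 + 4/(-5))/9 = 7/9 + (5*1 + 4*(-⅕))/9 = 7/9 + (5 - ⅘)/9 = 7/9 + (⅑)*(21/5) = 7/9 + 7/15 = 56/45 ≈ 1.2444)
S(y) = 6 + y
K(F) = -382/45 (K(F) = (56/45 + (6 - 3))*(-2) = (56/45 + 3)*(-2) = (191/45)*(-2) = -382/45)
200*K((3*(5 - 2))*5) = 200*(-382/45) = -15280/9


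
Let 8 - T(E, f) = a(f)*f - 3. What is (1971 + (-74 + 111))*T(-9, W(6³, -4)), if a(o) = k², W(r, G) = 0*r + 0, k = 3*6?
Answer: 22088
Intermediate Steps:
k = 18
W(r, G) = 0 (W(r, G) = 0 + 0 = 0)
a(o) = 324 (a(o) = 18² = 324)
T(E, f) = 11 - 324*f (T(E, f) = 8 - (324*f - 3) = 8 - (-3 + 324*f) = 8 + (3 - 324*f) = 11 - 324*f)
(1971 + (-74 + 111))*T(-9, W(6³, -4)) = (1971 + (-74 + 111))*(11 - 324*0) = (1971 + 37)*(11 + 0) = 2008*11 = 22088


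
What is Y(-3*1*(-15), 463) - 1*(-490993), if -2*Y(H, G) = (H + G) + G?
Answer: 981015/2 ≈ 4.9051e+5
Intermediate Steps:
Y(H, G) = -G - H/2 (Y(H, G) = -((H + G) + G)/2 = -((G + H) + G)/2 = -(H + 2*G)/2 = -G - H/2)
Y(-3*1*(-15), 463) - 1*(-490993) = (-1*463 - (-3*1)*(-15)/2) - 1*(-490993) = (-463 - (-3)*(-15)/2) + 490993 = (-463 - 1/2*45) + 490993 = (-463 - 45/2) + 490993 = -971/2 + 490993 = 981015/2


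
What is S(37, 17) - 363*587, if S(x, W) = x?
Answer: -213044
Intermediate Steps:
S(37, 17) - 363*587 = 37 - 363*587 = 37 - 213081 = -213044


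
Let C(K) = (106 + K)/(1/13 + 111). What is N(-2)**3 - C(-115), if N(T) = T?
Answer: -11435/1444 ≈ -7.9190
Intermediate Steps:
C(K) = 689/722 + 13*K/1444 (C(K) = (106 + K)/(1/13 + 111) = (106 + K)/(1444/13) = (106 + K)*(13/1444) = 689/722 + 13*K/1444)
N(-2)**3 - C(-115) = (-2)**3 - (689/722 + (13/1444)*(-115)) = -8 - (689/722 - 1495/1444) = -8 - 1*(-117/1444) = -8 + 117/1444 = -11435/1444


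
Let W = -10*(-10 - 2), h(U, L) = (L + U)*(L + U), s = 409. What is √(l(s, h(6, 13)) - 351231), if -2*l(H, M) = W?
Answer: I*√351291 ≈ 592.7*I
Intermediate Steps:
h(U, L) = (L + U)²
W = 120 (W = -10*(-12) = 120)
l(H, M) = -60 (l(H, M) = -½*120 = -60)
√(l(s, h(6, 13)) - 351231) = √(-60 - 351231) = √(-351291) = I*√351291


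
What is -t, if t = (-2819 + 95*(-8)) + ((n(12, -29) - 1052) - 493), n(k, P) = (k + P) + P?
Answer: 5170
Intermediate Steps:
n(k, P) = k + 2*P (n(k, P) = (P + k) + P = k + 2*P)
t = -5170 (t = (-2819 + 95*(-8)) + (((12 + 2*(-29)) - 1052) - 493) = (-2819 - 760) + (((12 - 58) - 1052) - 493) = -3579 + ((-46 - 1052) - 493) = -3579 + (-1098 - 493) = -3579 - 1591 = -5170)
-t = -1*(-5170) = 5170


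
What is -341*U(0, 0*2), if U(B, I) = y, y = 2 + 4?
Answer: -2046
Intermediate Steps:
y = 6
U(B, I) = 6
-341*U(0, 0*2) = -341*6 = -2046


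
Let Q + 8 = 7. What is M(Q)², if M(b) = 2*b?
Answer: 4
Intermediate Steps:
Q = -1 (Q = -8 + 7 = -1)
M(Q)² = (2*(-1))² = (-2)² = 4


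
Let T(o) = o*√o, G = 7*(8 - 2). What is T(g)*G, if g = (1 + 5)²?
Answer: 9072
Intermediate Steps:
g = 36 (g = 6² = 36)
G = 42 (G = 7*6 = 42)
T(o) = o^(3/2)
T(g)*G = 36^(3/2)*42 = 216*42 = 9072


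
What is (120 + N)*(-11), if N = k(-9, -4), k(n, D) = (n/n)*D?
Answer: -1276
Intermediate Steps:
k(n, D) = D (k(n, D) = 1*D = D)
N = -4
(120 + N)*(-11) = (120 - 4)*(-11) = 116*(-11) = -1276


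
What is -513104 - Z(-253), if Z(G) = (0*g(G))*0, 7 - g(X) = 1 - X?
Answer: -513104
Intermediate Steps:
g(X) = 6 + X (g(X) = 7 - (1 - X) = 7 + (-1 + X) = 6 + X)
Z(G) = 0 (Z(G) = (0*(6 + G))*0 = 0*0 = 0)
-513104 - Z(-253) = -513104 - 1*0 = -513104 + 0 = -513104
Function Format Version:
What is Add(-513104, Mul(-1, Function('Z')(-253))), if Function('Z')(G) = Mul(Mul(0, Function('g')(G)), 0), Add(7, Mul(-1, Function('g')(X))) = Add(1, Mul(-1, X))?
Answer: -513104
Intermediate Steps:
Function('g')(X) = Add(6, X) (Function('g')(X) = Add(7, Mul(-1, Add(1, Mul(-1, X)))) = Add(7, Add(-1, X)) = Add(6, X))
Function('Z')(G) = 0 (Function('Z')(G) = Mul(Mul(0, Add(6, G)), 0) = Mul(0, 0) = 0)
Add(-513104, Mul(-1, Function('Z')(-253))) = Add(-513104, Mul(-1, 0)) = Add(-513104, 0) = -513104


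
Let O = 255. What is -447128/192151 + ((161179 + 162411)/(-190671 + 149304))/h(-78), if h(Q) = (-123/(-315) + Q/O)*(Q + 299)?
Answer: -14279009381446/5201106182857 ≈ -2.7454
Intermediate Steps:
h(Q) = (299 + Q)*(41/105 + Q/255) (h(Q) = (-123/(-315) + Q/255)*(Q + 299) = (-123*(-1/315) + Q*(1/255))*(299 + Q) = (41/105 + Q/255)*(299 + Q) = (299 + Q)*(41/105 + Q/255))
-447128/192151 + ((161179 + 162411)/(-190671 + 149304))/h(-78) = -447128/192151 + ((161179 + 162411)/(-190671 + 149304))/(12259/105 + (1/255)*(-78)² + (186/119)*(-78)) = -447128*1/192151 + (323590/(-41367))/(12259/105 + (1/255)*6084 - 14508/119) = -447128/192151 + (323590*(-1/41367))/(12259/105 + 2028/85 - 14508/119) = -447128/192151 - 323590/(41367*1963/105) = -447128/192151 - 323590/41367*105/1963 = -447128/192151 - 11325650/27067807 = -14279009381446/5201106182857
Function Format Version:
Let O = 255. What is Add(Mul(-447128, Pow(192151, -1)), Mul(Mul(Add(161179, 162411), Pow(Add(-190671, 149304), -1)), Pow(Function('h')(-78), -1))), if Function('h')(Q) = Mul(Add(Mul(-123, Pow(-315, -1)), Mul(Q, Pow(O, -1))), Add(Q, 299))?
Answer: Rational(-14279009381446, 5201106182857) ≈ -2.7454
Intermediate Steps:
Function('h')(Q) = Mul(Add(299, Q), Add(Rational(41, 105), Mul(Rational(1, 255), Q))) (Function('h')(Q) = Mul(Add(Mul(-123, Pow(-315, -1)), Mul(Q, Pow(255, -1))), Add(Q, 299)) = Mul(Add(Mul(-123, Rational(-1, 315)), Mul(Q, Rational(1, 255))), Add(299, Q)) = Mul(Add(Rational(41, 105), Mul(Rational(1, 255), Q)), Add(299, Q)) = Mul(Add(299, Q), Add(Rational(41, 105), Mul(Rational(1, 255), Q))))
Add(Mul(-447128, Pow(192151, -1)), Mul(Mul(Add(161179, 162411), Pow(Add(-190671, 149304), -1)), Pow(Function('h')(-78), -1))) = Add(Mul(-447128, Pow(192151, -1)), Mul(Mul(Add(161179, 162411), Pow(Add(-190671, 149304), -1)), Pow(Add(Rational(12259, 105), Mul(Rational(1, 255), Pow(-78, 2)), Mul(Rational(186, 119), -78)), -1))) = Add(Mul(-447128, Rational(1, 192151)), Mul(Mul(323590, Pow(-41367, -1)), Pow(Add(Rational(12259, 105), Mul(Rational(1, 255), 6084), Rational(-14508, 119)), -1))) = Add(Rational(-447128, 192151), Mul(Mul(323590, Rational(-1, 41367)), Pow(Add(Rational(12259, 105), Rational(2028, 85), Rational(-14508, 119)), -1))) = Add(Rational(-447128, 192151), Mul(Rational(-323590, 41367), Pow(Rational(1963, 105), -1))) = Add(Rational(-447128, 192151), Mul(Rational(-323590, 41367), Rational(105, 1963))) = Add(Rational(-447128, 192151), Rational(-11325650, 27067807)) = Rational(-14279009381446, 5201106182857)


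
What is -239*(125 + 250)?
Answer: -89625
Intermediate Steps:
-239*(125 + 250) = -239*375 = -89625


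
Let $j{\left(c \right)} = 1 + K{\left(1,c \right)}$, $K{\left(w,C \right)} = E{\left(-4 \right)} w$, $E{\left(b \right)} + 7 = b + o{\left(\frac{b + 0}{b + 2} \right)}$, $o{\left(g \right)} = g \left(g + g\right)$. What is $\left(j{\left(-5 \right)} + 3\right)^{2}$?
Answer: $1$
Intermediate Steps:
$o{\left(g \right)} = 2 g^{2}$ ($o{\left(g \right)} = g 2 g = 2 g^{2}$)
$E{\left(b \right)} = -7 + b + \frac{2 b^{2}}{\left(2 + b\right)^{2}}$ ($E{\left(b \right)} = -7 + \left(b + 2 \left(\frac{b + 0}{b + 2}\right)^{2}\right) = -7 + \left(b + 2 \left(\frac{b}{2 + b}\right)^{2}\right) = -7 + \left(b + 2 \frac{b^{2}}{\left(2 + b\right)^{2}}\right) = -7 + \left(b + \frac{2 b^{2}}{\left(2 + b\right)^{2}}\right) = -7 + b + \frac{2 b^{2}}{\left(2 + b\right)^{2}}$)
$K{\left(w,C \right)} = - 3 w$ ($K{\left(w,C \right)} = \left(-7 - 4 + \frac{2 \left(-4\right)^{2}}{\left(2 - 4\right)^{2}}\right) w = \left(-7 - 4 + 2 \cdot 16 \cdot \frac{1}{4}\right) w = \left(-7 - 4 + 8\right) w = - 3 w$)
$j{\left(c \right)} = -2$ ($j{\left(c \right)} = 1 - 3 = -2$)
$\left(j{\left(-5 \right)} + 3\right)^{2} = \left(-2 + 3\right)^{2} = 1^{2} = 1$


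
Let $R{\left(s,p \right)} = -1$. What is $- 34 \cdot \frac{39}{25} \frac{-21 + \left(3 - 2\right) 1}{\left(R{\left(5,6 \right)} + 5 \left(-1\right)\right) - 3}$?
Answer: $- \frac{1768}{15} \approx -117.87$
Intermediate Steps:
$- 34 \cdot \frac{39}{25} \frac{-21 + \left(3 - 2\right) 1}{\left(R{\left(5,6 \right)} + 5 \left(-1\right)\right) - 3} = - 34 \cdot \frac{39}{25} \frac{-21 + \left(3 - 2\right) 1}{\left(-1 + 5 \left(-1\right)\right) - 3} = - 34 \cdot 39 \cdot \frac{1}{25} \frac{-21 + 1 \cdot 1}{\left(-1 - 5\right) - 3} = \left(-34\right) \frac{39}{25} \frac{-21 + 1}{-6 - 3} = - \frac{1326 \left(- \frac{20}{-9}\right)}{25} = - \frac{1326 \left(\left(-20\right) \left(- \frac{1}{9}\right)\right)}{25} = \left(- \frac{1326}{25}\right) \frac{20}{9} = - \frac{1768}{15}$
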